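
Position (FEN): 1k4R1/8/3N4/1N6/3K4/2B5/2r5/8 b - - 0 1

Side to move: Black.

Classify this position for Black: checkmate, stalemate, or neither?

Black to move; black king on b8.
In check: yes, from the white rook on g8.
King squares — a7: attacked by Nb5; b7: attacked by Nd6; c7: attacked by Nb5; a8: attacked by Rg8; c8: attacked by Nd6.
Legal moves for Black: none.
In check with no legal moves → checkmate.

checkmate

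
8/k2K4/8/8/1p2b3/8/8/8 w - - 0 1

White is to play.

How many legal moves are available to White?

White to move; king on d7.
In check: no.
Legal moves: Ke8, Kd8, Kc8, Ke7, Kc7, Ke6, Kd6.
Count: 7.

7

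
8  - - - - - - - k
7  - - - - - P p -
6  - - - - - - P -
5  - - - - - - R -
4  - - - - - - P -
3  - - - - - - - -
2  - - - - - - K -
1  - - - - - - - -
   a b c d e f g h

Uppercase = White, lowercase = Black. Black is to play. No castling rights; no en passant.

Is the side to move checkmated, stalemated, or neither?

stalemate

Black to move; black king on h8.
In check: no.
King squares — g7: own pawn; h7: attacked by Pg6; g8: attacked by Pf7.
Legal moves for Black: none.
Not in check and no legal moves → stalemate.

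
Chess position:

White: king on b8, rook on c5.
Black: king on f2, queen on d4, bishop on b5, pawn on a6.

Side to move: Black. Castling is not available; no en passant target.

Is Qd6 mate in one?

no

After Qd6: white king on b8; in check: yes, from the black queen on d6.
White has 5 legal replies: Kc8, Ka8, Kb7, Ka7, Rc7.
In check but a legal move exists → not checkmate.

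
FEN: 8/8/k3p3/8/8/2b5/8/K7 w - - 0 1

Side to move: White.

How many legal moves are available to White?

White to move; king on a1.
In check: yes, from the black bishop on c3.
Legal moves: Ka2, Kb1.
Count: 2.

2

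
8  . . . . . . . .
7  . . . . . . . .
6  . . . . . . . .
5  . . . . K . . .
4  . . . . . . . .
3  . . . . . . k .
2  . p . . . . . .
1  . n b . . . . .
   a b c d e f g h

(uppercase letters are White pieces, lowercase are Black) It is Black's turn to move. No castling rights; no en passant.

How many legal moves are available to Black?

Black to move; king on g3.
In check: no.
Legal moves: Kh4, Kg4, Kh3, Kf3, Kh2, Kg2, Kf2, Bh6, Bg5, Bf4+, Be3, Bd2, Nc3, Na3, Nd2.
Count: 15.

15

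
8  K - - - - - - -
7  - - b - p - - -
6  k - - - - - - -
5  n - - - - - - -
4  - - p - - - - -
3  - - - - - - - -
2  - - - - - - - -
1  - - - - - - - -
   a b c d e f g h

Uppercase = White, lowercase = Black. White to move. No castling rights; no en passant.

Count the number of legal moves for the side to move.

White to move; king on a8.
In check: no.
Legal moves: none.
Count: 0.

0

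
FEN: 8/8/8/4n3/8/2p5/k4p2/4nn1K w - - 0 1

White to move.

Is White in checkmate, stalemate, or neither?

stalemate

White to move; white king on h1.
In check: no.
King squares — g1: attacked by Pf2; g2: attacked by Ne1; h2: attacked by Nf1.
Legal moves for White: none.
Not in check and no legal moves → stalemate.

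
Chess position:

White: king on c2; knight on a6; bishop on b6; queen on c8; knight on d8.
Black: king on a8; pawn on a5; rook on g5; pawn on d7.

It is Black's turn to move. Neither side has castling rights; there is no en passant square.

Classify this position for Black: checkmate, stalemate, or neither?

checkmate

Black to move; black king on a8.
In check: yes, from the white queen on c8.
King squares — a7: attacked by Bb6; b7: attacked by Qc8; b8: attacked by Na6.
Legal moves for Black: none.
In check with no legal moves → checkmate.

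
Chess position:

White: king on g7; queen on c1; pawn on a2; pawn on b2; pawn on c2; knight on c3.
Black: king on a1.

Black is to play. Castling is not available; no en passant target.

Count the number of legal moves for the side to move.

0

Black to move; king on a1.
In check: yes, from the white queen on c1.
Legal moves: none.
Count: 0.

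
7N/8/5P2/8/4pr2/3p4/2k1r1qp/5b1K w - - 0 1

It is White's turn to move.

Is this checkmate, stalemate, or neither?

checkmate

White to move; white king on h1.
In check: yes, from the black queen on g2.
King squares — g1: attacked by Qg2; g2: attacked by Bf1; h2: attacked by Qg2.
Legal moves for White: none.
In check with no legal moves → checkmate.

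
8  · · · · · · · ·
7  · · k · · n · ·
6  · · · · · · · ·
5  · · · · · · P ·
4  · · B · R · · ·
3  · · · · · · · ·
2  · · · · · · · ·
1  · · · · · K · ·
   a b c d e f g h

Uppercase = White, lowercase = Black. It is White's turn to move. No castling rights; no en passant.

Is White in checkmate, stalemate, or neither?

neither

White to move; white king on f1.
In check: no.
Legal moves for White include: Re8, Re7+, Re6, Re5, Rh4, Rg4, Rf4, Rd4, Re3, Re2, Re1, Bxf7, Be6, Ba6, Bd5, Bb5, Bd3, Bb3, ... (list truncated; more exist).
White has legal moves and is not in check → neither.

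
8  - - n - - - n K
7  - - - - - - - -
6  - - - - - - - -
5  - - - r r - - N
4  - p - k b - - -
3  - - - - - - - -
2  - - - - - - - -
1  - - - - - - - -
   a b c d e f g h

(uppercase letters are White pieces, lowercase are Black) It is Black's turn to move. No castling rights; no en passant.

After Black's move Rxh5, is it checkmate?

no

After Rxh5: white king on h8; in check: yes, from the black rook on h5.
White has 2 legal replies: Kxg8, Kg7.
In check but a legal move exists → not checkmate.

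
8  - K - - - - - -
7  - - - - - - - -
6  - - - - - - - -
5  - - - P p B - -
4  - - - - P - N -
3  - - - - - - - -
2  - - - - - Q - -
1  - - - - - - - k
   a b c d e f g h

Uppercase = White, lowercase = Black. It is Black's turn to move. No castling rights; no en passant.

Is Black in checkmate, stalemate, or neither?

stalemate

Black to move; black king on h1.
In check: no.
King squares — g1: attacked by Qf2; g2: attacked by Qf2; h2: attacked by Qf2.
Legal moves for Black: none.
Not in check and no legal moves → stalemate.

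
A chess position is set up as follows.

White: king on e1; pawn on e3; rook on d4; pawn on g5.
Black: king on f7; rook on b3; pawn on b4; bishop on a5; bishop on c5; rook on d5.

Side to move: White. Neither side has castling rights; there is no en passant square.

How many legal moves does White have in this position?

White to move; king on e1.
In check: no.
Legal moves: Rxd5, Rh4, Rg4, Rf4+, Re4, Rc4, Rxb4, Rd3, Rd2, Rd1, Kf2, Ke2, Kd2, Kf1, Kd1, g6+, e4.
Count: 17.

17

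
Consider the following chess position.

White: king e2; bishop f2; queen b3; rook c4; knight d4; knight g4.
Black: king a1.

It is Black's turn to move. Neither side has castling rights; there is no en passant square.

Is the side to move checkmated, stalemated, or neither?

Black to move; black king on a1.
In check: no.
King squares — b1: attacked by Qb3; a2: attacked by Qb3; b2: attacked by Qb3.
Legal moves for Black: none.
Not in check and no legal moves → stalemate.

stalemate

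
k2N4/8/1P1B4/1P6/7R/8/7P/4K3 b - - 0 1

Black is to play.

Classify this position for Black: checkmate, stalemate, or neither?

Black to move; black king on a8.
In check: no.
King squares — a7: attacked by Pb6; b7: attacked by Nd8; b8: attacked by Bd6.
Legal moves for Black: none.
Not in check and no legal moves → stalemate.

stalemate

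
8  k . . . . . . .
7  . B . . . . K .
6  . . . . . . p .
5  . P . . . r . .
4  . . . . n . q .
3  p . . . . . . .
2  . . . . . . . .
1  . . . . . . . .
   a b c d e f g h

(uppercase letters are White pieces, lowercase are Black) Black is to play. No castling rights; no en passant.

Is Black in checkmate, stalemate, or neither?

Black to move; black king on a8.
In check: yes, from the white bishop on b7.
Legal moves for Black: Kb8, Kxb7, Ka7.
Black is in check but has 3 legal moves → neither.

neither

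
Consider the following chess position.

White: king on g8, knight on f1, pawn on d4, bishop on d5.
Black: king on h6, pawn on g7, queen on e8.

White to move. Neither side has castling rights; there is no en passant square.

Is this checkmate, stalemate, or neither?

White to move; white king on g8.
In check: yes, from the black queen on e8.
King squares — f7: attacked by Qe8; g7: attacked by Kh6; h7: attacked by Kh6; f8: attacked by Qe8; h8: attacked by Qe8.
Legal moves for White: none.
In check with no legal moves → checkmate.

checkmate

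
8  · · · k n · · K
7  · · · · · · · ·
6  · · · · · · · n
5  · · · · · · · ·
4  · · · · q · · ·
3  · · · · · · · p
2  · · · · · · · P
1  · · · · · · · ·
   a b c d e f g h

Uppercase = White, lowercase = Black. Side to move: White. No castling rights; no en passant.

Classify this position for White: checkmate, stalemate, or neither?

stalemate

White to move; white king on h8.
In check: no.
King squares — g7: attacked by Ne8; h7: attacked by Qe4; g8: attacked by Nh6.
Legal moves for White: none.
Not in check and no legal moves → stalemate.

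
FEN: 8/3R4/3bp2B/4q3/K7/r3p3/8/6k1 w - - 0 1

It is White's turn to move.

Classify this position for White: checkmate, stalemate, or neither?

White to move; white king on a4.
In check: yes, from the black rook on a3.
King squares — a3: attacked by Bd6; b3: attacked by Ra3; b4: attacked by Bd6; a5: attacked by Ra3; b5: attacked by Qe5.
Legal moves for White: none.
In check with no legal moves → checkmate.

checkmate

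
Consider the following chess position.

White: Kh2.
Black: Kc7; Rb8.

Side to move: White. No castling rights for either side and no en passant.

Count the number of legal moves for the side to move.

5

White to move; king on h2.
In check: no.
Legal moves: Kh3, Kg3, Kg2, Kh1, Kg1.
Count: 5.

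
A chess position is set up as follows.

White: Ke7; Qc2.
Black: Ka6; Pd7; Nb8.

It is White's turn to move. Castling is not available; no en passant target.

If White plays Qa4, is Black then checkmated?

After Qa4: black king on a6; in check: yes, from the white queen on a4.
Black has 2 legal replies: Kb7, Kb6.
In check but a legal move exists → not checkmate.

no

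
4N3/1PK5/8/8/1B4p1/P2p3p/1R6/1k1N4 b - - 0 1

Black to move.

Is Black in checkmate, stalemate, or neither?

neither

Black to move; black king on b1.
In check: yes, from the white rook on b2.
King squares — a1: available; c1: available; a2: attacked by Rb2; b2: attacked by Nd1; c2: attacked by Rb2.
Legal moves for Black: Kc1, Ka1.
Black is in check but has 2 legal moves → neither.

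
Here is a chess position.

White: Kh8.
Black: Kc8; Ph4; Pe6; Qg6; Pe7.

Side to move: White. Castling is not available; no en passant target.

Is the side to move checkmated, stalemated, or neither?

White to move; white king on h8.
In check: no.
King squares — g7: attacked by Qg6; h7: attacked by Qg6; g8: attacked by Qg6.
Legal moves for White: none.
Not in check and no legal moves → stalemate.

stalemate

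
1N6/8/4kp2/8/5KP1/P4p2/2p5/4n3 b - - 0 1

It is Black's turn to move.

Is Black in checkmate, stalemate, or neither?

Black to move; black king on e6.
In check: no.
Legal moves for Black: Kf7, Ke7, Kd6, Kd5, Nd3+, Ng2+, f5, f2, c1=Q+, c1=R, c1=B+, c1=N.
Black has 12 legal moves and is not in check → neither.

neither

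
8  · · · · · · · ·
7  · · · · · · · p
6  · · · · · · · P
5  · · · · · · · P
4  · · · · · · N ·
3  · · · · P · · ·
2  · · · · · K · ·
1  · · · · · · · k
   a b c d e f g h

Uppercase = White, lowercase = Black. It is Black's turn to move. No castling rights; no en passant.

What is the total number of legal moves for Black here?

0

Black to move; king on h1.
In check: no.
Legal moves: none.
Count: 0.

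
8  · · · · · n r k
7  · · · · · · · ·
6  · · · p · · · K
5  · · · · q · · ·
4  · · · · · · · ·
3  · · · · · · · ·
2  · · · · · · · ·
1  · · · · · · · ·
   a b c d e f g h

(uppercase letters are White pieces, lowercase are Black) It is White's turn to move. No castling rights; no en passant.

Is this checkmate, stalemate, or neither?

White to move; white king on h6.
In check: no.
King squares — g5: attacked by Qe5; h5: attacked by Qe5; g6: attacked by Nf8; g7: attacked by Qe5; h7: attacked by Nf8.
Legal moves for White: none.
Not in check and no legal moves → stalemate.

stalemate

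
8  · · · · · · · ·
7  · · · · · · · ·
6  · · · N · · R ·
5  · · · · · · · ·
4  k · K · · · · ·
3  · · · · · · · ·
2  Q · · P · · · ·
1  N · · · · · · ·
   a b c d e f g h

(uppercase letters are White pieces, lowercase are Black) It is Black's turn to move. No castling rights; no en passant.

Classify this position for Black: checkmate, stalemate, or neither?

Black to move; black king on a4.
In check: yes, from the white queen on a2.
King squares — a3: attacked by Qa2; b3: attacked by Na1; b4: attacked by Kc4; a5: attacked by Qa2; b5: attacked by Kc4.
Legal moves for Black: none.
In check with no legal moves → checkmate.

checkmate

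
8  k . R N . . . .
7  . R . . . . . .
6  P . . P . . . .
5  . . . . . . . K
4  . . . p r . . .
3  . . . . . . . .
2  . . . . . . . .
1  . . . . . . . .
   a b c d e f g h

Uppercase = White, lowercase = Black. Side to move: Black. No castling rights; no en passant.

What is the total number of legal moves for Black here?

Black to move; king on a8.
In check: yes, from the white rook on c8.
Legal moves: none.
Count: 0.

0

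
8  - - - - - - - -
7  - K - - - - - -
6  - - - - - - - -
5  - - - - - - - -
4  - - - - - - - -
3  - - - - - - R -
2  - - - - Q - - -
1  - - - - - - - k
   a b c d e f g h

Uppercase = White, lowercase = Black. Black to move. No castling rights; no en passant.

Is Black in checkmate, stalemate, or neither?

stalemate

Black to move; black king on h1.
In check: no.
King squares — g1: attacked by Rg3; g2: attacked by Qe2; h2: attacked by Qe2.
Legal moves for Black: none.
Not in check and no legal moves → stalemate.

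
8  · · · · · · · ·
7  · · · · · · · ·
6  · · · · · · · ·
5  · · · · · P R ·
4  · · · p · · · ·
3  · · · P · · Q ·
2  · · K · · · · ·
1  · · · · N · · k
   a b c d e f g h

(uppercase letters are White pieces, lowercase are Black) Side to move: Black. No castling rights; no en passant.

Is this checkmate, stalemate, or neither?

stalemate

Black to move; black king on h1.
In check: no.
King squares — g1: attacked by Qg3; g2: attacked by Ne1; h2: attacked by Qg3.
Legal moves for Black: none.
Not in check and no legal moves → stalemate.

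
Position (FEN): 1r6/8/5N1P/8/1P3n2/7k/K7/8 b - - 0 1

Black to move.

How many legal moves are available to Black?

Black to move; king on h3.
In check: no.
Legal moves: Rh8, Rg8, Rf8, Re8, Rd8, Rc8, Ra8+, Rb7, Rb6, Rb5, Rxb4, Ng6, Ne6, Nh5, Nd5, Nd3, Ng2, Ne2, Kh4, Kg3, Kh2, Kg2.
Count: 22.

22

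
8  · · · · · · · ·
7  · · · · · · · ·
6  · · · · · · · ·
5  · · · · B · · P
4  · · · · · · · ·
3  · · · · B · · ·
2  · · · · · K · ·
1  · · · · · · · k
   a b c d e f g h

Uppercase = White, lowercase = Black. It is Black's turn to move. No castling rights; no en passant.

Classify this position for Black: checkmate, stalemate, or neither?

stalemate

Black to move; black king on h1.
In check: no.
King squares — g1: attacked by Kf2; g2: attacked by Kf2; h2: attacked by Be5.
Legal moves for Black: none.
Not in check and no legal moves → stalemate.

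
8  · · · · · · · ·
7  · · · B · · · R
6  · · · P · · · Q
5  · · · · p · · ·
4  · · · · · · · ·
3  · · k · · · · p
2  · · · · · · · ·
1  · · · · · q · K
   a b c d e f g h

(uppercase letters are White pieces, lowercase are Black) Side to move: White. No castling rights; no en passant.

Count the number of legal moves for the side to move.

White to move; king on h1.
In check: yes, from the black queen on f1.
Legal moves: Kh2.
Count: 1.

1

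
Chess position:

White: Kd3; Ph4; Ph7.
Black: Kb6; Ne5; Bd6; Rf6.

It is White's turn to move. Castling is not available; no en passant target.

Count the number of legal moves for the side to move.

White to move; king on d3.
In check: yes, from the black knight on e5.
Legal moves: Ke4, Kd4, Ke3, Kc3, Ke2, Kd2, Kc2.
Count: 7.

7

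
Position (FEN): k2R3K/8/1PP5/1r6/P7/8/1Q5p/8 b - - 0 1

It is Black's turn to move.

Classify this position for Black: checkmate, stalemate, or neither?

checkmate

Black to move; black king on a8.
In check: yes, from the white rook on d8.
King squares — a7: attacked by Pb6; b7: attacked by Pc6; b8: attacked by Rd8.
Legal moves for Black: none.
In check with no legal moves → checkmate.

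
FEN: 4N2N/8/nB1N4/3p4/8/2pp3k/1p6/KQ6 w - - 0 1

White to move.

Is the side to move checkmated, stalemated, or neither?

neither

White to move; white king on a1.
In check: yes, from the black pawn on b2.
Legal moves for White: Ka2, Qxb2.
White is in check but has 2 legal moves → neither.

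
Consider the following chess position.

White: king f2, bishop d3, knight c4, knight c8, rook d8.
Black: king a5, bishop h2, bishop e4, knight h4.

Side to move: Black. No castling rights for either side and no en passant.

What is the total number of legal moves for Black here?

Black to move; king on a5.
In check: yes, from the white knight on c4.
Legal moves: Ka6, Kb5, Kb4, Ka4.
Count: 4.

4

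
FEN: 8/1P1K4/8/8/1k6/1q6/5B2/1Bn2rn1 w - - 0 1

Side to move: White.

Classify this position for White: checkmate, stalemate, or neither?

White to move; white king on d7.
In check: no.
Legal moves for White include: Ke8, Kd8, Kc8, Ke7, Kc7, Kd6, Kc6, Ba7, Bb6, Bc5+, Bh4, Bd4, Bg3, Be3, Bxg1, Be1+, Bh7, Bg6, ... (list truncated; more exist).
White has legal moves and is not in check → neither.

neither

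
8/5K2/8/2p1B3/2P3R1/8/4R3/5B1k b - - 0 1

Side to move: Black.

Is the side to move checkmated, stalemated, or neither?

Black to move; black king on h1.
In check: no.
King squares — g1: attacked by Rg4; g2: attacked by Bf1; h2: attacked by Re2.
Legal moves for Black: none.
Not in check and no legal moves → stalemate.

stalemate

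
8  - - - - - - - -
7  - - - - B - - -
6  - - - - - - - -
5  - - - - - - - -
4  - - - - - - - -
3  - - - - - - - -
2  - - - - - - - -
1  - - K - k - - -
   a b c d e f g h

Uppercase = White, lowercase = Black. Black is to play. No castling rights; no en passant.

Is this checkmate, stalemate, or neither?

neither

Black to move; black king on e1.
In check: no.
Legal moves for Black: Kf2, Ke2, Kf1.
Black has 3 legal moves and is not in check → neither.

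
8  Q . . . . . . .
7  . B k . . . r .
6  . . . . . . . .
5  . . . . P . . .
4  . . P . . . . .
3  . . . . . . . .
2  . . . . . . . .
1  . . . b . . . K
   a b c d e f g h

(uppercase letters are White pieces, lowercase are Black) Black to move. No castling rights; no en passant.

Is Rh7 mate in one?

no

After Rh7: white king on h1; in check: yes, from the black rook on h7.
White has 2 legal replies: Kg2, Kg1.
In check but a legal move exists → not checkmate.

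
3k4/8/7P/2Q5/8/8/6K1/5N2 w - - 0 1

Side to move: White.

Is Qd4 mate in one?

no

After Qd4: black king on d8; in check: yes, from the white queen on d4.
Black has 4 legal replies: Ke8, Kc8, Ke7, Kc7.
In check but a legal move exists → not checkmate.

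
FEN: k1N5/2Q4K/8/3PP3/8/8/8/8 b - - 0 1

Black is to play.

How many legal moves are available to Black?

Black to move; king on a8.
In check: no.
Legal moves: none.
Count: 0.

0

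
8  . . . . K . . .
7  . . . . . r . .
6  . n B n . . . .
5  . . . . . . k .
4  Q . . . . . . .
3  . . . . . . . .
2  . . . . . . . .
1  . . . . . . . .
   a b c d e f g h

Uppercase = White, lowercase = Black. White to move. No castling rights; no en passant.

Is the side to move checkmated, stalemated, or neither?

White to move; white king on e8.
In check: yes, from the black knight on d6.
Legal moves for White: Kd8.
White is in check but has 1 legal move → neither.

neither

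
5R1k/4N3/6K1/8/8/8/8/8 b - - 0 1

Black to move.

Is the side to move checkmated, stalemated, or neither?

Black to move; black king on h8.
In check: yes, from the white rook on f8.
King squares — g7: attacked by Kg6; h7: attacked by Kg6; g8: attacked by Ne7.
Legal moves for Black: none.
In check with no legal moves → checkmate.

checkmate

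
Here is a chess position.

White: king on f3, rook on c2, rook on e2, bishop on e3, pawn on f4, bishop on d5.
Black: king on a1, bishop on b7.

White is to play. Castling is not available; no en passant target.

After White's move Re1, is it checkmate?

After Re1: black king on a1; in check: yes, from the white rook on e1.
King squares — b1: attacked by Re1; a2: attacked by Rc2; b2: attacked by Rc2.
Black has no legal moves → checkmate.

yes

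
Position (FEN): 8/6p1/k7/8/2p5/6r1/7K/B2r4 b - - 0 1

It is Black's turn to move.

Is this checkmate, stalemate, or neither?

Black to move; black king on a6.
In check: no.
Legal moves for Black include: Kb7, Ka7, Kb6, Kb5, Ka5, Rg6, Rg5, Rg4, Rh3+, Rf3, Re3, Rgd3, Rc3, Rb3, Ra3, Rg2+, Rgg1, Rd8, ... (list truncated; more exist).
Black has legal moves and is not in check → neither.

neither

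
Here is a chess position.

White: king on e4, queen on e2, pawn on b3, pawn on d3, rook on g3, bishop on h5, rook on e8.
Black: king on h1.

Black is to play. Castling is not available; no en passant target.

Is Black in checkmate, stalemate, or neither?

stalemate

Black to move; black king on h1.
In check: no.
King squares — g1: attacked by Rg3; g2: attacked by Qe2; h2: attacked by Qe2.
Legal moves for Black: none.
Not in check and no legal moves → stalemate.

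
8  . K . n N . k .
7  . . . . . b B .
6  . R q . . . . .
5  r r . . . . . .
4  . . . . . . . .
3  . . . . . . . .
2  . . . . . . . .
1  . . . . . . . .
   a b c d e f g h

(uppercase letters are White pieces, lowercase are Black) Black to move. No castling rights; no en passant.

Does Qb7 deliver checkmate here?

no

After Qb7: white king on b8; in check: yes, from the black queen on b7.
White has 1 legal reply: Rxb7.
In check but a legal move exists → not checkmate.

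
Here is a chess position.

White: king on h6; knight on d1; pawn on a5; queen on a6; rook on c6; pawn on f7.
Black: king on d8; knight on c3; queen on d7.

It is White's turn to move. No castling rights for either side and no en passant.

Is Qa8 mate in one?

After Qa8: black king on d8; in check: yes, from the white queen on a8.
Black has 2 legal replies: Ke7, Qc8.
In check but a legal move exists → not checkmate.

no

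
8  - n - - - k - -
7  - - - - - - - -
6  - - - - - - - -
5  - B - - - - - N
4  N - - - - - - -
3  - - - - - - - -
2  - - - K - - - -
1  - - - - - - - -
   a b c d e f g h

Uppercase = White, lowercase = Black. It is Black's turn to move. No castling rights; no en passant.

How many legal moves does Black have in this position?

6

Black to move; king on f8.
In check: no.
Legal moves: Kg8, Kf7, Ke7, Nd7, Nc6, Na6.
Count: 6.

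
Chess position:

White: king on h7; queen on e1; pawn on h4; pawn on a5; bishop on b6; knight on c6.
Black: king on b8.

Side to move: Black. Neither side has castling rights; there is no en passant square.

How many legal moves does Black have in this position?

3

Black to move; king on b8.
In check: yes, from the white knight on c6.
Legal moves: Kc8, Ka8, Kb7.
Count: 3.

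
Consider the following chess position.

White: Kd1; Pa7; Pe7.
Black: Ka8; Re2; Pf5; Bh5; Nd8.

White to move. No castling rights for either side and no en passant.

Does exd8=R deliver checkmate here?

no

After exd8=R: black king on a8; in check: yes, from the white rook on d8.
Black has 2 legal replies: Kb7, Kxa7.
In check but a legal move exists → not checkmate.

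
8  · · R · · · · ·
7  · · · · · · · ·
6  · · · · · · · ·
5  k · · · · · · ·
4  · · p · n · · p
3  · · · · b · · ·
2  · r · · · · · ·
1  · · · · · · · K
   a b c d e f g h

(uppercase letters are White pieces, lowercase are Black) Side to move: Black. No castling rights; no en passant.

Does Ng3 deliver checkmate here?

yes

After Ng3: white king on h1; in check: yes, from the black knight on g3.
King squares — g1: attacked by Be3; g2: attacked by Rb2; h2: attacked by Rb2.
White has no legal moves → checkmate.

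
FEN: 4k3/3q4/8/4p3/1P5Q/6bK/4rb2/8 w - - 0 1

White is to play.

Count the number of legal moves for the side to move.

2

White to move; king on h3.
In check: yes, from the black queen on d7.
Legal moves: Kg2, Qg4.
Count: 2.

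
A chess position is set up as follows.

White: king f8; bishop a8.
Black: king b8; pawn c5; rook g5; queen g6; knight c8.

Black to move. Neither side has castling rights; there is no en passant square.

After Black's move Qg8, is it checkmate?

yes

After Qg8: white king on f8; in check: yes, from the black queen on g8.
King squares — e7: attacked by Nc8; f7: attacked by Qg8; g7: attacked by Rg5; e8: attacked by Qg8; g8: attacked by Rg5.
White has no legal moves → checkmate.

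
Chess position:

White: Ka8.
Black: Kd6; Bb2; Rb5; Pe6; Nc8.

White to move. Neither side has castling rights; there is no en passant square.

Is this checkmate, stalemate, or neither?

stalemate

White to move; white king on a8.
In check: no.
King squares — a7: attacked by Nc8; b7: attacked by Rb5; b8: attacked by Rb5.
Legal moves for White: none.
Not in check and no legal moves → stalemate.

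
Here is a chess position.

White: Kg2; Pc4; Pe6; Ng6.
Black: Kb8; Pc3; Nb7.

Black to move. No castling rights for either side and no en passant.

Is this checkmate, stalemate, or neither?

Black to move; black king on b8.
In check: no.
Legal moves for Black: Kc8, Ka8, Kc7, Ka7, Nd8, Nd6, Nc5, Na5, c2.
Black has 9 legal moves and is not in check → neither.

neither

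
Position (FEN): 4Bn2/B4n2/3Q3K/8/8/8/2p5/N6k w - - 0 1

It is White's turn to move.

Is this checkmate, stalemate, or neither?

White to move; white king on h6.
In check: yes, from the black knight on f7.
King squares — g5: attacked by Nf7; h5: available; g6: attacked by Nf8; g7: available; h7: attacked by Nf8.
Legal moves for White: Kg7, Kh5, Bxf7.
White is in check but has 3 legal moves → neither.

neither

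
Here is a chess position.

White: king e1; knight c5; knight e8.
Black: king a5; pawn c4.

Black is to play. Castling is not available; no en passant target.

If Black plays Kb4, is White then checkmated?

After Kb4: white king on e1; in check: no.
White is not in check, so this cannot be checkmate.

no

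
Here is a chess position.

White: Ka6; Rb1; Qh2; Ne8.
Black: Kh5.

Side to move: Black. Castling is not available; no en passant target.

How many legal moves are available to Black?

Black to move; king on h5.
In check: yes, from the white queen on h2.
Legal moves: Kg6, Kg5, Kg4.
Count: 3.

3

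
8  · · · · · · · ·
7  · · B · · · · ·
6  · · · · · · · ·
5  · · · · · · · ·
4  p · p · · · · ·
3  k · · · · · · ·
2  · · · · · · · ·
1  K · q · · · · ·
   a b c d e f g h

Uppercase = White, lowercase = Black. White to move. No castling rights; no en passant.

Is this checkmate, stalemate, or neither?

checkmate

White to move; white king on a1.
In check: yes, from the black queen on c1.
King squares — b1: attacked by Qc1; a2: attacked by Ka3; b2: attacked by Qc1.
Legal moves for White: none.
In check with no legal moves → checkmate.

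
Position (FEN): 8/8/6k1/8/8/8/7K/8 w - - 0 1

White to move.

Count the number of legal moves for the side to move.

5

White to move; king on h2.
In check: no.
Legal moves: Kh3, Kg3, Kg2, Kh1, Kg1.
Count: 5.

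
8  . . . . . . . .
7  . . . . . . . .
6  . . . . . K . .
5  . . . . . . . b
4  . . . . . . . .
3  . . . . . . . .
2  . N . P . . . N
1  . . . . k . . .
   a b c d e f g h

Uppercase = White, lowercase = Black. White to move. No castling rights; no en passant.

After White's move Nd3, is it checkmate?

After Nd3: black king on e1; in check: yes, from the white knight on d3.
Black has 3 legal replies: Ke2, Kxd2, Kd1.
In check but a legal move exists → not checkmate.

no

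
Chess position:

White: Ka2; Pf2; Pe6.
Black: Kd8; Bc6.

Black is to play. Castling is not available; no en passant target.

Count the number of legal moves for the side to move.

15

Black to move; king on d8.
In check: no.
Legal moves: Ke8, Kc8, Ke7, Kc7, Be8, Ba8, Bd7, Bb7, Bd5+, Bb5, Be4, Ba4, Bf3, Bg2, Bh1.
Count: 15.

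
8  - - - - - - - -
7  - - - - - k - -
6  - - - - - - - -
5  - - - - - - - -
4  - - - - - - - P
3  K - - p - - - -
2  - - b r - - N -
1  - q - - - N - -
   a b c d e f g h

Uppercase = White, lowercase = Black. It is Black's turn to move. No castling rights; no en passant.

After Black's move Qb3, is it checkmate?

After Qb3: white king on a3; in check: yes, from the black queen on b3.
King squares — a2: attacked by Qb3; b2: attacked by Qb3; b3: attacked by Bc2; a4: attacked by Qb3; b4: attacked by Qb3.
White has no legal moves → checkmate.

yes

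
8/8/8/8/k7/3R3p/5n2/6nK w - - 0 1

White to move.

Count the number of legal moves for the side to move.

2

White to move; king on h1.
In check: yes, from the black knight on f2.
Legal moves: Kh2, Kxg1.
Count: 2.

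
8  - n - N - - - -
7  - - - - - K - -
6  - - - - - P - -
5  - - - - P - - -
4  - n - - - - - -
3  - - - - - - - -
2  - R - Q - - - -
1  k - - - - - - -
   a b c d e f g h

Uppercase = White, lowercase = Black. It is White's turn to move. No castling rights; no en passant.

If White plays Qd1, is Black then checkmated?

no

After Qd1: black king on a1; in check: yes, from the white queen on d1.
Black has 1 legal reply: Kxb2.
In check but a legal move exists → not checkmate.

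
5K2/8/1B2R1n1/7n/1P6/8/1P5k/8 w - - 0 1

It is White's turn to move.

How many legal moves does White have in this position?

4

White to move; king on f8.
In check: yes, from the black knight on g6.
Legal moves: Kg8, Ke8, Kf7, Rxg6.
Count: 4.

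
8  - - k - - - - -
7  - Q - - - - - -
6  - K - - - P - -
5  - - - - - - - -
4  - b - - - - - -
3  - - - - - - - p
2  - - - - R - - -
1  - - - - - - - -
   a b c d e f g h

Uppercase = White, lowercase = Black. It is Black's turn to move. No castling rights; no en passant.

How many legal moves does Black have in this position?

1

Black to move; king on c8.
In check: yes, from the white queen on b7.
Legal moves: Kd8.
Count: 1.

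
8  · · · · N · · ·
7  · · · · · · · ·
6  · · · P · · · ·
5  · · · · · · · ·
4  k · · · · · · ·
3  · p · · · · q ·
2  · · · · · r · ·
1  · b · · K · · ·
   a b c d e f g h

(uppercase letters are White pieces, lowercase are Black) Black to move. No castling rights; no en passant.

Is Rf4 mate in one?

After Rf4: white king on e1; in check: yes, from the black queen on g3.
White has 3 legal replies: Ke2, Kd2, Kd1.
In check but a legal move exists → not checkmate.

no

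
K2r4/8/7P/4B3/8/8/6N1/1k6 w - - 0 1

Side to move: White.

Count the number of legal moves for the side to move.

White to move; king on a8.
In check: yes, from the black rook on d8.
Legal moves: Kb7, Ka7, Bb8.
Count: 3.

3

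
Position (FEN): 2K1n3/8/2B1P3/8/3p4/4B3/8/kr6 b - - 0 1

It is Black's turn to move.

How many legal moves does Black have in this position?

Black to move; king on a1.
In check: no.
Legal moves: Ng7, Nc7, Nf6, Nd6+, Rb8+, Rb7, Rb6, Rb5, Rb4, Rb3, Rb2, Rh1, Rg1, Rf1, Re1, Rd1, Rc1, Kb2, Ka2, dxe3, d3.
Count: 21.

21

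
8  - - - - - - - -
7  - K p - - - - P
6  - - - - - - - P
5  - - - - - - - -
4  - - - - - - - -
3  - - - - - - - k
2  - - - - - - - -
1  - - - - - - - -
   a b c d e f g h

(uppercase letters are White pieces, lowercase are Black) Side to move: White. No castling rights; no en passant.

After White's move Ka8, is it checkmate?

no

After Ka8: black king on h3; in check: no.
Black is not in check, so this cannot be checkmate.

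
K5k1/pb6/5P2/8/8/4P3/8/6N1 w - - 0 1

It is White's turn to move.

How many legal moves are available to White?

3

White to move; king on a8.
In check: yes, from the black bishop on b7.
Legal moves: Kb8, Kxb7, Kxa7.
Count: 3.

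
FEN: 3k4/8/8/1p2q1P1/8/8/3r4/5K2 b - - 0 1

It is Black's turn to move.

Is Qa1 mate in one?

After Qa1: white king on f1; in check: yes, from the black queen on a1.
King squares — e1: attacked by Qa1; g1: attacked by Qa1; e2: attacked by Rd2; f2: attacked by Rd2; g2: attacked by Rd2.
White has no legal moves → checkmate.

yes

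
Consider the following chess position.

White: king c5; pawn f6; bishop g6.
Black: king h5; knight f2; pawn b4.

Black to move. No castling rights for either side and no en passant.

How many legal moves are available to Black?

Black to move; king on h5.
In check: yes, from the white bishop on g6.
Legal moves: Kh6, Kxg6, Kg5, Kh4, Kg4.
Count: 5.

5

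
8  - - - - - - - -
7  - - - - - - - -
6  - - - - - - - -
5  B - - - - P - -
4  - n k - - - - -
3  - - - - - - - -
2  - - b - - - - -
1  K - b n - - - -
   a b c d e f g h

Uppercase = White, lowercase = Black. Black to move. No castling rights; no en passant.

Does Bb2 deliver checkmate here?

yes

After Bb2: white king on a1; in check: yes, from the black bishop on b2.
King squares — b1: attacked by Bc2; a2: attacked by Nb4; b2: attacked by Nd1.
White has no legal moves → checkmate.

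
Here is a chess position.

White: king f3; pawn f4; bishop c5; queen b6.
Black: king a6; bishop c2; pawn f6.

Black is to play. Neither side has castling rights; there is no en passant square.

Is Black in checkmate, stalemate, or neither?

Black to move; black king on a6.
In check: yes, from the white queen on b6.
King squares — a5: attacked by Qb6; b5: attacked by Qb6; b6: attacked by Bc5; a7: attacked by Qb6; b7: attacked by Qb6.
Legal moves for Black: none.
In check with no legal moves → checkmate.

checkmate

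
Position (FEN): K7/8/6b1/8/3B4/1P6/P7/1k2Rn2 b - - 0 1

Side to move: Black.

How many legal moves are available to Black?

2

Black to move; king on b1.
In check: yes, from the white rook on e1.
Legal moves: Kc2, Kxa2.
Count: 2.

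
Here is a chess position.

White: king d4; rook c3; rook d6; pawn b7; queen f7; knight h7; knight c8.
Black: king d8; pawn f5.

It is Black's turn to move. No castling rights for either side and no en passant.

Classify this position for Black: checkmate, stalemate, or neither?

Black to move; black king on d8.
In check: yes, from the white rook on d6.
King squares — c7: attacked by Rc3; d7: attacked by Rd6; e7: attacked by Qf7; c8: attacked by Rc3; e8: attacked by Qf7.
Legal moves for Black: none.
In check with no legal moves → checkmate.

checkmate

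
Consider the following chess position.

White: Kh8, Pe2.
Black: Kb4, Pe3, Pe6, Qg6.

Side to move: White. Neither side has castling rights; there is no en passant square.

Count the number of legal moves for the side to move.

0

White to move; king on h8.
In check: no.
Legal moves: none.
Count: 0.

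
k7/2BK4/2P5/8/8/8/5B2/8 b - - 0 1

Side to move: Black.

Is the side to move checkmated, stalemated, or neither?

Black to move; black king on a8.
In check: no.
King squares — a7: attacked by Bf2; b7: attacked by Pc6; b8: attacked by Bc7.
Legal moves for Black: none.
Not in check and no legal moves → stalemate.

stalemate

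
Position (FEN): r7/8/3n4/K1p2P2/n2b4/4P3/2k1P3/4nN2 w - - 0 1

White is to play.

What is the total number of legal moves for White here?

0

White to move; king on a5.
In check: yes, from the black rook on a8.
Legal moves: none.
Count: 0.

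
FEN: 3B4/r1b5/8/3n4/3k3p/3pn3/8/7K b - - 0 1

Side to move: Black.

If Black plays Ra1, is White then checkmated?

yes

After Ra1: white king on h1; in check: yes, from the black rook on a1.
King squares — g1: attacked by Ra1; g2: attacked by Ne3; h2: attacked by Bc7.
White has no legal moves → checkmate.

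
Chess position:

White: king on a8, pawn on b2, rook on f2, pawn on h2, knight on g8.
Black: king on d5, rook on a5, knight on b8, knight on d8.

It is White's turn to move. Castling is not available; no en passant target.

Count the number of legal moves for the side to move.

1

White to move; king on a8.
In check: yes, from the black rook on a5.
Legal moves: Kxb8.
Count: 1.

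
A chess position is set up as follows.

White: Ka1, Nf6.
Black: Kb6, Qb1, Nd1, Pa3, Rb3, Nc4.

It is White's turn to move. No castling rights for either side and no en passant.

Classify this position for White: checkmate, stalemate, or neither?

White to move; white king on a1.
In check: yes, from the black queen on b1.
King squares — b1: attacked by Rb3; a2: attacked by Qb1; b2: attacked by Qb1.
Legal moves for White: none.
In check with no legal moves → checkmate.

checkmate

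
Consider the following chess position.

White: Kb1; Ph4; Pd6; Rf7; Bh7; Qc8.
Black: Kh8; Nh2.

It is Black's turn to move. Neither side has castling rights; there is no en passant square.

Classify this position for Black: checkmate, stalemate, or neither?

checkmate

Black to move; black king on h8.
In check: yes, from the white queen on c8.
King squares — g7: attacked by Rf7; h7: attacked by Rf7; g8: attacked by Bh7.
Legal moves for Black: none.
In check with no legal moves → checkmate.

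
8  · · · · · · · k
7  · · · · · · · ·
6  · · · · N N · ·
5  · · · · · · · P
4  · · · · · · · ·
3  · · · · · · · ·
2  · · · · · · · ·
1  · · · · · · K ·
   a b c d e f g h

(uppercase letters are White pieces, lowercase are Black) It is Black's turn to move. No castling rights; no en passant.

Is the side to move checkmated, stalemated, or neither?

Black to move; black king on h8.
In check: no.
King squares — g7: attacked by Ne6; h7: attacked by Nf6; g8: attacked by Nf6.
Legal moves for Black: none.
Not in check and no legal moves → stalemate.

stalemate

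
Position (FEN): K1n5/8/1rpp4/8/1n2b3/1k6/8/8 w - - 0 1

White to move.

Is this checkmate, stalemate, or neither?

stalemate

White to move; white king on a8.
In check: no.
King squares — a7: attacked by Nc8; b7: attacked by Rb6; b8: attacked by Rb6.
Legal moves for White: none.
Not in check and no legal moves → stalemate.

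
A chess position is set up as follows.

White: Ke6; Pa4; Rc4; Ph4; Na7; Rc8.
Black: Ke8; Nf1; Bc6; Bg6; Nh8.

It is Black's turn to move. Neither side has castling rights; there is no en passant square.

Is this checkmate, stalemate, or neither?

Black to move; black king on e8.
In check: yes, from the white rook on c8.
King squares — d7: attacked by Ke6; e7: attacked by Ke6; f7: attacked by Ke6; d8: attacked by Rc8; f8: attacked by Rc8.
Legal moves for Black: none.
In check with no legal moves → checkmate.

checkmate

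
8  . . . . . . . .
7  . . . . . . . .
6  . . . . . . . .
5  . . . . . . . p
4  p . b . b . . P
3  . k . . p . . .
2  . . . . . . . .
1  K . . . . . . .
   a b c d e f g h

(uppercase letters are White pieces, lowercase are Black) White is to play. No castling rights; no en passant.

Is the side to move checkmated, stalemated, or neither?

stalemate

White to move; white king on a1.
In check: no.
King squares — b1: attacked by Be4; a2: attacked by Kb3; b2: attacked by Kb3.
Legal moves for White: none.
Not in check and no legal moves → stalemate.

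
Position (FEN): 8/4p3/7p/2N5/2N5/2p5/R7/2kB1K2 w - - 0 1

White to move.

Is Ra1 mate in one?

yes

After Ra1: black king on c1; in check: yes, from the white rook on a1.
King squares — b1: attacked by Ra1; d1: attacked by Ra1; b2: attacked by Nc4; c2: attacked by Bd1; d2: attacked by Nc4.
Black has no legal moves → checkmate.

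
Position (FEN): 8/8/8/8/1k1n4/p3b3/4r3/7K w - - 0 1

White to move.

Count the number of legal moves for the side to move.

0

White to move; king on h1.
In check: no.
Legal moves: none.
Count: 0.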